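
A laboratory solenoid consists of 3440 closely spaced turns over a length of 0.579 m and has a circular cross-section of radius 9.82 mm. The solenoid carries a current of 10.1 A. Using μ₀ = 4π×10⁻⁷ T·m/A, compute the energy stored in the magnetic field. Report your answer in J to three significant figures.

U ≈ 0.397 J

A = πr² = π(9.820×10^-3 m)² = 3.030×10^-4 m².
L = μ₀N²A/ℓ = (4π×10⁻⁷)(3440)²(3.030×10^-4)/(0.579) = 7.781×10^-3 H.
U = ½LI² = ½(7.781×10^-3)(10.1)² = 0.3969 J.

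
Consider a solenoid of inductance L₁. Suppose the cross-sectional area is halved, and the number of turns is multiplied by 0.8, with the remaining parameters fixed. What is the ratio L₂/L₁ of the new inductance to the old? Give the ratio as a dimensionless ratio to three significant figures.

For a solenoid, L ∝ μᵣN²A/ℓ.
L₂/L₁ = (0.5) × (0.8)^2 = 0.320.

L₂/L₁ = 0.320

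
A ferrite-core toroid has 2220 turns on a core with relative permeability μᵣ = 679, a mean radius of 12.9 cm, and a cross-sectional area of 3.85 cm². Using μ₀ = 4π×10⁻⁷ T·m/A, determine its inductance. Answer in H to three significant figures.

L ≈ 2.00 H

For a thin toroid, L = μ₀μᵣN²A/(2πR).
L = (4π×10⁻⁷)(679)(2220)²(3.850×10^-4) / (2π×0.129 m) = 1.997 H.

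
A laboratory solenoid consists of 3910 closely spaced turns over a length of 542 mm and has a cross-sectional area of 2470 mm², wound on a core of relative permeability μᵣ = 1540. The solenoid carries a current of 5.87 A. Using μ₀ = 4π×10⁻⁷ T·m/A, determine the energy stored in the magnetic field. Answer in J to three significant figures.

U ≈ 2320 J

A = 2470 mm² = 2.470×10^-3 m².
L = μ₀μᵣN²A/ℓ = (4π×10⁻⁷)(1540)(3910)²(2.470×10^-3)/(0.542) = 134.8 H.
U = ½LI² = ½(134.8)(5.87)² = 2.323×10^3 J.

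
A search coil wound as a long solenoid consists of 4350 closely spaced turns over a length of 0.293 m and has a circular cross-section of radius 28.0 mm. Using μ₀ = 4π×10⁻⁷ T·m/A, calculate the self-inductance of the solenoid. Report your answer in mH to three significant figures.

L ≈ 200 mH

A = πr² = π(2.800×10^-2 m)² = 2.463×10^-3 m².
For a long solenoid, L = μ₀N²A/ℓ.
L = (4π×10⁻⁷)(4350)²(2.463×10^-3)/(0.293 m) = 0.1999 H.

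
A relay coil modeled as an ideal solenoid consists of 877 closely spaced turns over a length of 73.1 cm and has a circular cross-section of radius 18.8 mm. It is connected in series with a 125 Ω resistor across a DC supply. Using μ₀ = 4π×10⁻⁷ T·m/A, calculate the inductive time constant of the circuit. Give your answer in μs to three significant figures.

A = πr² = π(1.880×10^-2 m)² = 1.110×10^-3 m².
L = μ₀N²A/ℓ = (4π×10⁻⁷)(877)²(1.110×10^-3)/(0.731) = 1.468×10^-3 H.
τ = L/R = (1.468×10^-3)/(125) = 1.174×10^-5 s.

τ ≈ 11.7 μs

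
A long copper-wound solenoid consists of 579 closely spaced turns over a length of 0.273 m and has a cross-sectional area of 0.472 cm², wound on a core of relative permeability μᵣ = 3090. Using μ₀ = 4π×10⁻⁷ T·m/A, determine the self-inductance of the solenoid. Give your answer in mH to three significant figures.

A = 0.472 cm² = 4.720×10^-5 m².
For a long solenoid, L = μ₀μᵣN²A/ℓ.
L = (4π×10⁻⁷)(3090)(579)²(4.720×10^-5)/(0.273 m) = 0.2251 H.

L ≈ 225 mH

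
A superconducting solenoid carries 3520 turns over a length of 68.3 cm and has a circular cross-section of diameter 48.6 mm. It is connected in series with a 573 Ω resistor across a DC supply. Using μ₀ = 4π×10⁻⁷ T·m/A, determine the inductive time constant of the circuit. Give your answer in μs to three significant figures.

A = π(d/2)² = π(2.430×10^-2 m)² = 1.855×10^-3 m².
L = μ₀N²A/ℓ = (4π×10⁻⁷)(3520)²(1.855×10^-3)/(0.683) = 4.229×10^-2 H.
τ = L/R = (4.229×10^-2)/(573) = 7.380×10^-5 s.

τ ≈ 73.8 μs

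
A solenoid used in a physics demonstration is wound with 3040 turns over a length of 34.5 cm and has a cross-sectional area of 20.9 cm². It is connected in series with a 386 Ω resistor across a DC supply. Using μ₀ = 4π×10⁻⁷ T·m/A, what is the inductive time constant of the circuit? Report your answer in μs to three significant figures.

τ ≈ 182 μs

A = 20.9 cm² = 2.090×10^-3 m².
L = μ₀N²A/ℓ = (4π×10⁻⁷)(3040)²(2.090×10^-3)/(0.345) = 7.035×10^-2 H.
τ = L/R = (7.035×10^-2)/(386) = 1.823×10^-4 s.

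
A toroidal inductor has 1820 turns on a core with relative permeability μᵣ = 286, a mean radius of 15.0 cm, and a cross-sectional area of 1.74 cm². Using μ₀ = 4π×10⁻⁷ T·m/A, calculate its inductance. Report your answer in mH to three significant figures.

L ≈ 220 mH

For a thin toroid, L = μ₀μᵣN²A/(2πR).
L = (4π×10⁻⁷)(286)(1820)²(1.740×10^-4) / (2π×0.15 m) = 0.2198 H.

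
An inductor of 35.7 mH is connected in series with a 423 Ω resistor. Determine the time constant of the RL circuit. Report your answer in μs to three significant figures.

τ ≈ 84.4 μs

τ = L/R = (3.570×10^-2 H)/(423 Ω) = 8.440×10^-5 s.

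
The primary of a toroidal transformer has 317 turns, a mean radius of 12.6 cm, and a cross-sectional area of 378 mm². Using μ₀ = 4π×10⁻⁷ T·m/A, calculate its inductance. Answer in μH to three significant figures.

For a thin toroid, L = μ₀N²A/(2πR).
L = (4π×10⁻⁷)(317)²(3.780×10^-4) / (2π×0.126 m) = 6.029×10^-5 H.

L ≈ 60.3 μH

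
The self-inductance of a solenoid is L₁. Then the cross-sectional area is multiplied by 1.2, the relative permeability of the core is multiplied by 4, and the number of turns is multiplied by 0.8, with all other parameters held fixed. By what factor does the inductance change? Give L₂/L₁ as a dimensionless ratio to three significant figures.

For a solenoid, L ∝ μᵣN²A/ℓ.
L₂/L₁ = (1.2) × (4) × (0.8)^2 = 3.07.

L₂/L₁ = 3.07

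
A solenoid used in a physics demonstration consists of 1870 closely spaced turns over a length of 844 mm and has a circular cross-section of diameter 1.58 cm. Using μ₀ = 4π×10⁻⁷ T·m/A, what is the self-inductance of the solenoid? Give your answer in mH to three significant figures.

L ≈ 1.02 mH

A = π(d/2)² = π(7.900×10^-3 m)² = 1.961×10^-4 m².
For a long solenoid, L = μ₀N²A/ℓ.
L = (4π×10⁻⁷)(1870)²(1.961×10^-4)/(0.844 m) = 1.021×10^-3 H.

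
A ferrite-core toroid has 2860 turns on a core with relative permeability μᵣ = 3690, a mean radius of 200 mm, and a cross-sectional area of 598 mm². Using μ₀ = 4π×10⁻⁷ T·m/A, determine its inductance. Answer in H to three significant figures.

For a thin toroid, L = μ₀μᵣN²A/(2πR).
L = (4π×10⁻⁷)(3690)(2860)²(5.980×10^-4) / (2π×0.2 m) = 18.049 H.

L ≈ 18.0 H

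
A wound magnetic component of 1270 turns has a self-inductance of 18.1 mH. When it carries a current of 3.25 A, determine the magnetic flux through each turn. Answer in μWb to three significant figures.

From L = NΦ_B/I, the flux per turn is Φ_B = LI/N.
Φ_B = (1.810×10^-2 H)(3.25 A)/1270 = 4.632×10^-5 Wb.

Φ_B ≈ 46.3 μWb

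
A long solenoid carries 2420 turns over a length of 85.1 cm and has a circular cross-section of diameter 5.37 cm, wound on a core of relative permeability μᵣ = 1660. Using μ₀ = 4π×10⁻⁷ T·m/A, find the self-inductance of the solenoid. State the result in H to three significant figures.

A = π(d/2)² = π(2.685×10^-2 m)² = 2.2648×10^-3 m².
For a long solenoid, L = μ₀μᵣN²A/ℓ.
L = (4π×10⁻⁷)(1660)(2420)²(2.2648×10^-3)/(0.851 m) = 32.51 H.

L ≈ 32.5 H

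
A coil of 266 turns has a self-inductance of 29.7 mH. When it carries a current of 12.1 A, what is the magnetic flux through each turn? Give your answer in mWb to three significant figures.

From L = NΦ_B/I, the flux per turn is Φ_B = LI/N.
Φ_B = (2.970×10^-2 H)(12.1 A)/266 = 1.351×10^-3 Wb.

Φ_B ≈ 1.35 mWb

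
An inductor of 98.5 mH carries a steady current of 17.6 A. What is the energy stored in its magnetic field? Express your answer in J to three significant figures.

Stored magnetic energy: U = ½LI².
U = ½(9.850×10^-2 H)(17.6 A)² = 15.26 J.

U ≈ 15.3 J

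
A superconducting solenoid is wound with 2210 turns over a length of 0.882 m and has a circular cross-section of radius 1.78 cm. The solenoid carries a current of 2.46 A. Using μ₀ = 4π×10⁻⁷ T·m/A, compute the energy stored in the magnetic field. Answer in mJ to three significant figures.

A = πr² = π(1.780×10^-2 m)² = 9.954×10^-4 m².
L = μ₀N²A/ℓ = (4π×10⁻⁷)(2210)²(9.954×10^-4)/(0.882) = 6.927×10^-3 H.
U = ½LI² = ½(6.927×10^-3)(2.46)² = 2.096×10^-2 J.

U ≈ 21.0 mJ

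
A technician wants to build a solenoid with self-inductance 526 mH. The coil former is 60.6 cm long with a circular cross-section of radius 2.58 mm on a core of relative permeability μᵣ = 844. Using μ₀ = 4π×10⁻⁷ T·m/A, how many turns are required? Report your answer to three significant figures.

A = πr² = π(2.580×10^-3 m)² = 2.091×10^-5 m².
From L = μ₀μᵣN²A/ℓ, N = √(Lℓ / (μ₀μᵣA)).
N = √[(0.526)(0.606) / ((4π×10⁻⁷)(844)×2.091×10^-5)] = √(1.437×10^7) ≈ 3791.0.

N ≈ 3790 turns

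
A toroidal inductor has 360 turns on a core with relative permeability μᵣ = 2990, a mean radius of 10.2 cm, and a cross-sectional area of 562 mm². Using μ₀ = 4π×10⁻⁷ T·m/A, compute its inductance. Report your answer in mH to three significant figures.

L ≈ 427 mH

For a thin toroid, L = μ₀μᵣN²A/(2πR).
L = (4π×10⁻⁷)(2990)(360)²(5.620×10^-4) / (2π×0.102 m) = 0.427 H.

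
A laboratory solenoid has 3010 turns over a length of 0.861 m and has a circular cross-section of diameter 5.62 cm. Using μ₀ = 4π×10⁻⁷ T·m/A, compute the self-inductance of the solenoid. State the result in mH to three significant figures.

L ≈ 32.8 mH

A = π(d/2)² = π(2.810×10^-2 m)² = 2.481×10^-3 m².
For a long solenoid, L = μ₀N²A/ℓ.
L = (4π×10⁻⁷)(3010)²(2.481×10^-3)/(0.861 m) = 3.280×10^-2 H.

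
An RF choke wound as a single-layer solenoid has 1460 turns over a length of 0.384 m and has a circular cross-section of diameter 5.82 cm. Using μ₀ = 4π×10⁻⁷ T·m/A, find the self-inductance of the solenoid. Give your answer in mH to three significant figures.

L ≈ 18.6 mH

A = π(d/2)² = π(2.910×10^-2 m)² = 2.660×10^-3 m².
For a long solenoid, L = μ₀N²A/ℓ.
L = (4π×10⁻⁷)(1460)²(2.660×10^-3)/(0.384 m) = 1.856×10^-2 H.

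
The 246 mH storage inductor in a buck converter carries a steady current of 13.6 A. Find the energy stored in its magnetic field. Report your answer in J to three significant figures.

U ≈ 22.8 J

Stored magnetic energy: U = ½LI².
U = ½(0.246 H)(13.6 A)² = 22.75 J.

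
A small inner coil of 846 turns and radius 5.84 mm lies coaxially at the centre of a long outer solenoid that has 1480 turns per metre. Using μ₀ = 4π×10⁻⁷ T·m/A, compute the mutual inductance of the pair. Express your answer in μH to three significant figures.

The outer solenoid produces a uniform field B₁ = μ₀n₁I₁ across the inner coil,
so the flux linkage is N₂Φ = N₂B₁A₂ = μ₀n₁N₂A₂·I₁, giving M = μ₀n₁N₂A₂.
A₂ = πr² = π(5.840×10^-3 m)² = 1.071×10^-4 m².
M = (4π×10⁻⁷)(1480)(846)(1.071×10^-4) = 1.686×10^-4 H.

M ≈ 169 μH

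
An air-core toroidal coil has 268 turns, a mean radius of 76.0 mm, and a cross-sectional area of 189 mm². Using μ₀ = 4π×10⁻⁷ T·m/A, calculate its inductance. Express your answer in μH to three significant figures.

L ≈ 35.7 μH

For a thin toroid, L = μ₀N²A/(2πR).
L = (4π×10⁻⁷)(268)²(1.890×10^-4) / (2π×7.600×10^-2 m) = 3.572×10^-5 H.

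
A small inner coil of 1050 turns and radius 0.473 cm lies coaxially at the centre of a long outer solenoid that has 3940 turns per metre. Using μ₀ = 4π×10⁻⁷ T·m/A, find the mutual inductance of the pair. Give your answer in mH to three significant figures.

The outer solenoid produces a uniform field B₁ = μ₀n₁I₁ across the inner coil,
so the flux linkage is N₂Φ = N₂B₁A₂ = μ₀n₁N₂A₂·I₁, giving M = μ₀n₁N₂A₂.
A₂ = πr² = π(4.730×10^-3 m)² = 7.029×10^-5 m².
M = (4π×10⁻⁷)(3940)(1050)(7.029×10^-5) = 3.654×10^-4 H.

M ≈ 0.365 mH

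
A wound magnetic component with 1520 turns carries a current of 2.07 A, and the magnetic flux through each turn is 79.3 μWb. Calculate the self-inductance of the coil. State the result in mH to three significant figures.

Self-inductance is defined by L = NΦ_B/I (flux linkage over current).
L = (1520)(7.930×10^-5 Wb)/(2.07 A) = 5.823×10^-2 H.

L ≈ 58.2 mH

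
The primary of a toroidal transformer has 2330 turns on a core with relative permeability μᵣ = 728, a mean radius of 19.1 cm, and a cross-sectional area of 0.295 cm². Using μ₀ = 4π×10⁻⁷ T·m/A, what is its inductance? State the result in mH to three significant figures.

For a thin toroid, L = μ₀μᵣN²A/(2πR).
L = (4π×10⁻⁷)(728)(2330)²(2.950×10^-5) / (2π×0.191 m) = 0.1221 H.

L ≈ 122 mH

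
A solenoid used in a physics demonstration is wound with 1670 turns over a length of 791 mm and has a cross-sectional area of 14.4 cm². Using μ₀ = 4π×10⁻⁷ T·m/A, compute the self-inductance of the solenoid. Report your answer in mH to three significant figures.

A = 14.4 cm² = 1.440×10^-3 m².
For a long solenoid, L = μ₀N²A/ℓ.
L = (4π×10⁻⁷)(1670)²(1.440×10^-3)/(0.791 m) = 6.380×10^-3 H.

L ≈ 6.38 mH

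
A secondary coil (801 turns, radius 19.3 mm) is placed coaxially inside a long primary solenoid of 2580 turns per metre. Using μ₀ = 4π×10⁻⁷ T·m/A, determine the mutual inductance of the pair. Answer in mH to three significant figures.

The outer solenoid produces a uniform field B₁ = μ₀n₁I₁ across the inner coil,
so the flux linkage is N₂Φ = N₂B₁A₂ = μ₀n₁N₂A₂·I₁, giving M = μ₀n₁N₂A₂.
A₂ = πr² = π(1.930×10^-2 m)² = 1.170×10^-3 m².
M = (4π×10⁻⁷)(2580)(801)(1.170×10^-3) = 3.039×10^-3 H.

M ≈ 3.04 mH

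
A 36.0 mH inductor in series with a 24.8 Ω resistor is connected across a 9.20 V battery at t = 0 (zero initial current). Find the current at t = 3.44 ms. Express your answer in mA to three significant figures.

τ = L/R = 3.600×10^-2/24.8 = 1.452×10^-3 s; final current I_∞ = ε/R = 9.20/24.8 = 0.371 A.
I(t) = I_∞(1 − e^(−t/τ)) with t/τ = 2.370.
I = (0.371)(1 − e^(−2.370)) = 0.3363 A.

I ≈ 336 mA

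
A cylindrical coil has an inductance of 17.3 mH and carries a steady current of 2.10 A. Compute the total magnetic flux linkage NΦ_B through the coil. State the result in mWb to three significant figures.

NΦ_B ≈ 36.3 mWb

From L = NΦ_B/I, the flux linkage is NΦ_B = LI.
NΦ_B = (1.730×10^-2 H)(2.10 A) = 3.633×10^-2 Wb.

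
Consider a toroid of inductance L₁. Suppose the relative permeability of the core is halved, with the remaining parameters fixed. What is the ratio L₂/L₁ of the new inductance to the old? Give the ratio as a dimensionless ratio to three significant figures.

For a toroid, L ∝ μᵣN²A/R.
L₂/L₁ = (0.5) = 0.500.

L₂/L₁ = 0.500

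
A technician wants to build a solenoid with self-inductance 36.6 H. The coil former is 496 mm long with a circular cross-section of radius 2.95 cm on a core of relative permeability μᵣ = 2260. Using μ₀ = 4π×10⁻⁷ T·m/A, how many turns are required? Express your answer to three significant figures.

N ≈ 1530 turns

A = πr² = π(2.950×10^-2 m)² = 2.734×10^-3 m².
From L = μ₀μᵣN²A/ℓ, N = √(Lℓ / (μ₀μᵣA)).
N = √[(36.6)(0.496) / ((4π×10⁻⁷)(2260)×2.734×10^-3)] = √(2.338×10^6) ≈ 1529.1.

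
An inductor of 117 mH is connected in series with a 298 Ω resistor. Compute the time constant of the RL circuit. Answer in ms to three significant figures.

τ ≈ 0.393 ms

τ = L/R = (0.117 H)/(298 Ω) = 3.926×10^-4 s.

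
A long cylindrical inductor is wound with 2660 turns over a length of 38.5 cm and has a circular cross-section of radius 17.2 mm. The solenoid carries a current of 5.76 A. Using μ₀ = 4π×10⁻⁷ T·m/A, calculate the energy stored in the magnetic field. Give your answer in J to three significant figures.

A = πr² = π(1.720×10^-2 m)² = 9.294×10^-4 m².
L = μ₀N²A/ℓ = (4π×10⁻⁷)(2660)²(9.294×10^-4)/(0.385) = 2.146×10^-2 H.
U = ½LI² = ½(2.146×10^-2)(5.76)² = 0.3561 J.

U ≈ 0.356 J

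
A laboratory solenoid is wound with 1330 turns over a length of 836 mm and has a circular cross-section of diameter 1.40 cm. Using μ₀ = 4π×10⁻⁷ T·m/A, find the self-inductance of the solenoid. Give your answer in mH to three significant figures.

A = π(d/2)² = π(7.000×10^-3 m)² = 1.539×10^-4 m².
For a long solenoid, L = μ₀N²A/ℓ.
L = (4π×10⁻⁷)(1330)²(1.539×10^-4)/(0.836 m) = 4.093×10^-4 H.

L ≈ 0.409 mH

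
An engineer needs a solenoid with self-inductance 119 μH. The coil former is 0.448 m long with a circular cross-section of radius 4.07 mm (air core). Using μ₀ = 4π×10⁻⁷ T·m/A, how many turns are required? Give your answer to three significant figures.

N ≈ 903 turns

A = πr² = π(4.070×10^-3 m)² = 5.204×10^-5 m².
From L = μ₀N²A/ℓ, N = √(Lℓ / (μ₀A)).
N = √[(1.190×10^-4)(0.448) / ((4π×10⁻⁷)×5.204×10^-5)] = √(8.152×10^5) ≈ 902.9.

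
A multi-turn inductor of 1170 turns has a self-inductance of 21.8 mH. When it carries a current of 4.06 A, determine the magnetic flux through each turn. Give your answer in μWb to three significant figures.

Φ_B ≈ 75.6 μWb

From L = NΦ_B/I, the flux per turn is Φ_B = LI/N.
Φ_B = (2.180×10^-2 H)(4.06 A)/1170 = 7.5648×10^-5 Wb.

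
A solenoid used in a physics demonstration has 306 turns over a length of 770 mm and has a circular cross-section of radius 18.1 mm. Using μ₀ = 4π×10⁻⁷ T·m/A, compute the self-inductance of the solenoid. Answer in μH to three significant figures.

A = πr² = π(1.810×10^-2 m)² = 1.029×10^-3 m².
For a long solenoid, L = μ₀N²A/ℓ.
L = (4π×10⁻⁷)(306)²(1.029×10^-3)/(0.77 m) = 1.573×10^-4 H.

L ≈ 157 μH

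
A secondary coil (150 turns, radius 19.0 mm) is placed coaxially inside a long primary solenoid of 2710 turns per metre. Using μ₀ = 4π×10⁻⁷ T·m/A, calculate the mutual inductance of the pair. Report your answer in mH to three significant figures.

M ≈ 0.579 mH

The outer solenoid produces a uniform field B₁ = μ₀n₁I₁ across the inner coil,
so the flux linkage is N₂Φ = N₂B₁A₂ = μ₀n₁N₂A₂·I₁, giving M = μ₀n₁N₂A₂.
A₂ = πr² = π(1.900×10^-2 m)² = 1.134×10^-3 m².
M = (4π×10⁻⁷)(2710)(150)(1.134×10^-3) = 5.793×10^-4 H.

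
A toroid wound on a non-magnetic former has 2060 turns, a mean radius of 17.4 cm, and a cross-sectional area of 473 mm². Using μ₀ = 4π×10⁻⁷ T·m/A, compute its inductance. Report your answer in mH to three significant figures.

L ≈ 2.31 mH

For a thin toroid, L = μ₀N²A/(2πR).
L = (4π×10⁻⁷)(2060)²(4.730×10^-4) / (2π×0.174 m) = 2.307×10^-3 H.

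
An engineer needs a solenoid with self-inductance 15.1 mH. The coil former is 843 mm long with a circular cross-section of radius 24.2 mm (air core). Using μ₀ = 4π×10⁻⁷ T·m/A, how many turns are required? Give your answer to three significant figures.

A = πr² = π(2.420×10^-2 m)² = 1.840×10^-3 m².
From L = μ₀N²A/ℓ, N = √(Lℓ / (μ₀A)).
N = √[(1.510×10^-2)(0.843) / ((4π×10⁻⁷)×1.840×10^-3)] = √(5.506×10^6) ≈ 2346.4.

N ≈ 2350 turns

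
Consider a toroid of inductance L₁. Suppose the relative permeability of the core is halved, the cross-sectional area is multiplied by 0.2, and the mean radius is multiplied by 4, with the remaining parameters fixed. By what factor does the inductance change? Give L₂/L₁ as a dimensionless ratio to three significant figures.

L₂/L₁ = 0.0250

For a toroid, L ∝ μᵣN²A/R.
L₂/L₁ = (0.5) × (0.2) × (4)^-1 = 0.0250.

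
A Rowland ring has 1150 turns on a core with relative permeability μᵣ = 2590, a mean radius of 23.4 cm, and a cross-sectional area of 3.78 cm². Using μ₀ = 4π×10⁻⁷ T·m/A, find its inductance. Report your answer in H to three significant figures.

L ≈ 1.11 H

For a thin toroid, L = μ₀μᵣN²A/(2πR).
L = (4π×10⁻⁷)(2590)(1150)²(3.780×10^-4) / (2π×0.234 m) = 1.107 H.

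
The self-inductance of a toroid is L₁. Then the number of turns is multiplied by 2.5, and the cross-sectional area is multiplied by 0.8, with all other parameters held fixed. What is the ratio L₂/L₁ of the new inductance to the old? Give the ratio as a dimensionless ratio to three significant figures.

L₂/L₁ = 5.00

For a toroid, L ∝ μᵣN²A/R.
L₂/L₁ = (2.5)^2 × (0.8) = 5.00.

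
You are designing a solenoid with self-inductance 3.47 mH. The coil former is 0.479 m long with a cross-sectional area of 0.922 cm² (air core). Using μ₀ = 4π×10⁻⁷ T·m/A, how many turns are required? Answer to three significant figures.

A = 0.922 cm² = 9.220×10^-5 m².
From L = μ₀N²A/ℓ, N = √(Lℓ / (μ₀A)).
N = √[(3.470×10^-3)(0.479) / ((4π×10⁻⁷)×9.220×10^-5)] = √(1.4346×10^7) ≈ 3787.6.

N ≈ 3790 turns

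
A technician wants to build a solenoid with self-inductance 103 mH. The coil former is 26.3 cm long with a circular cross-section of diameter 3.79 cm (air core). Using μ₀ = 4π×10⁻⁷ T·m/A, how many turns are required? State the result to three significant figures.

A = π(d/2)² = π(1.895×10^-2 m)² = 1.128×10^-3 m².
From L = μ₀N²A/ℓ, N = √(Lℓ / (μ₀A)).
N = √[(0.103)(0.263) / ((4π×10⁻⁷)×1.128×10^-3)] = √(1.911×10^7) ≈ 4371.3.

N ≈ 4370 turns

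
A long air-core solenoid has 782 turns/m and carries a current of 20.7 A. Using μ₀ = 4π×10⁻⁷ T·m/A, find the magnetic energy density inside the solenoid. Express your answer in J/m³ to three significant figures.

B = μ₀nI = (4π×10⁻⁷)(782)(20.7) = 2.034×10^-2 T.
u = B²/(2μ₀) = (2.034×10^-2)²/(2×4π×10⁻⁷) = 164.6 J/m³.

u ≈ 165 J/m³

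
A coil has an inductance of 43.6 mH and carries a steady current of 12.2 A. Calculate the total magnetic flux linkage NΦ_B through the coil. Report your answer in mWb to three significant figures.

From L = NΦ_B/I, the flux linkage is NΦ_B = LI.
NΦ_B = (4.360×10^-2 H)(12.2 A) = 0.5319 Wb.

NΦ_B ≈ 532 mWb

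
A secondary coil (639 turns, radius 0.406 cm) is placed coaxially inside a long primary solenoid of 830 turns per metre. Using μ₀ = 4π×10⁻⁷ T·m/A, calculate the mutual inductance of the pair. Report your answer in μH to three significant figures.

M ≈ 34.5 μH

The outer solenoid produces a uniform field B₁ = μ₀n₁I₁ across the inner coil,
so the flux linkage is N₂Φ = N₂B₁A₂ = μ₀n₁N₂A₂·I₁, giving M = μ₀n₁N₂A₂.
A₂ = πr² = π(4.060×10^-3 m)² = 5.178×10^-5 m².
M = (4π×10⁻⁷)(830)(639)(5.178×10^-5) = 3.451×10^-5 H.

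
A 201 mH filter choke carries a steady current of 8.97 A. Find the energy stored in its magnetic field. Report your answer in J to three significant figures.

U ≈ 8.09 J

Stored magnetic energy: U = ½LI².
U = ½(0.201 H)(8.97 A)² = 8.086 J.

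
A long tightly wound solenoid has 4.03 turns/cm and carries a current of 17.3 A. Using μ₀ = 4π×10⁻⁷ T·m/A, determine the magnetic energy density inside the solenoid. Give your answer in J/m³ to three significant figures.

u ≈ 30.5 J/m³

B = μ₀nI = (4π×10⁻⁷)(403)(17.3) = 8.761×10^-3 T.
u = B²/(2μ₀) = (8.761×10^-3)²/(2×4π×10⁻⁷) = 30.54 J/m³.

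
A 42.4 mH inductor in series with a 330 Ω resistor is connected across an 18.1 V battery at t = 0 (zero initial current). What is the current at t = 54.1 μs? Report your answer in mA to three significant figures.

I ≈ 18.8 mA

τ = L/R = 4.240×10^-2/330 = 1.2848×10^-4 s; final current I_∞ = ε/R = 18.1/330 = 5.4848×10^-2 A.
I(t) = I_∞(1 − e^(−t/τ)) with t/τ = 0.421.
I = (5.4848×10^-2)(1 − e^(−0.421)) = 1.8849×10^-2 A.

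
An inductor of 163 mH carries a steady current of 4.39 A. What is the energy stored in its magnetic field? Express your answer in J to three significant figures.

Stored magnetic energy: U = ½LI².
U = ½(0.163 H)(4.39 A)² = 1.571 J.

U ≈ 1.57 J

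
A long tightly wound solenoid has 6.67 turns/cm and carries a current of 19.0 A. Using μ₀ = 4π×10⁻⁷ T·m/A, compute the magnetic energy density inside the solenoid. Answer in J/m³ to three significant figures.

B = μ₀nI = (4π×10⁻⁷)(667)(19.0) = 1.593×10^-2 T.
u = B²/(2μ₀) = (1.593×10^-2)²/(2×4π×10⁻⁷) = 100.9 J/m³.

u ≈ 101 J/m³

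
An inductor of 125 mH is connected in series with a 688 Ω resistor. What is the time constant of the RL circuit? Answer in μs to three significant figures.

τ ≈ 182 μs

τ = L/R = (0.125 H)/(688 Ω) = 1.817×10^-4 s.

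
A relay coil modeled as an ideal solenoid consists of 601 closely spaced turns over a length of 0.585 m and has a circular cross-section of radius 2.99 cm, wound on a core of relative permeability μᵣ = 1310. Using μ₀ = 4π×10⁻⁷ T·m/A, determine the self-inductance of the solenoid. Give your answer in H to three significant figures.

L ≈ 2.85 H

A = πr² = π(2.990×10^-2 m)² = 2.809×10^-3 m².
For a long solenoid, L = μ₀μᵣN²A/ℓ.
L = (4π×10⁻⁷)(1310)(601)²(2.809×10^-3)/(0.585 m) = 2.8547 H.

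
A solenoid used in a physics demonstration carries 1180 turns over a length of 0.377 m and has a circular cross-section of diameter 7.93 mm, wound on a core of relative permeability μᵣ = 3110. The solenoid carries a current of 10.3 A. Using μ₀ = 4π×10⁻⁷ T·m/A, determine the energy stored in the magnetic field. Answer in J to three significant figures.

A = π(d/2)² = π(3.965×10^-3 m)² = 4.939×10^-5 m².
L = μ₀μᵣN²A/ℓ = (4π×10⁻⁷)(3110)(1180)²(4.939×10^-5)/(0.377) = 0.7129 H.
U = ½LI² = ½(0.7129)(10.3)² = 37.82 J.

U ≈ 37.8 J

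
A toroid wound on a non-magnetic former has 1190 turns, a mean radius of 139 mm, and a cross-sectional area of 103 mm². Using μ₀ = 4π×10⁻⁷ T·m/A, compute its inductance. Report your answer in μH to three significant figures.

L ≈ 210 μH

For a thin toroid, L = μ₀N²A/(2πR).
L = (4π×10⁻⁷)(1190)²(1.030×10^-4) / (2π×0.139 m) = 2.099×10^-4 H.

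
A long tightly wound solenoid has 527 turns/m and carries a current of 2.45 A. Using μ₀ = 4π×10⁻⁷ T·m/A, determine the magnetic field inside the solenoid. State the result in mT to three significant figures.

B ≈ 1.62 mT

Inside a long solenoid, B = μ₀nI.
B = (4π×10⁻⁷)(527 m⁻¹)(2.45 A) = 1.623×10^-3 T.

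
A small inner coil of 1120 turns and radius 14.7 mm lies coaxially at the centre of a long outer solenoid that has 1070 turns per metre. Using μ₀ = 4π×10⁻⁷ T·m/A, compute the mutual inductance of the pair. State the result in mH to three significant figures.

The outer solenoid produces a uniform field B₁ = μ₀n₁I₁ across the inner coil,
so the flux linkage is N₂Φ = N₂B₁A₂ = μ₀n₁N₂A₂·I₁, giving M = μ₀n₁N₂A₂.
A₂ = πr² = π(1.470×10^-2 m)² = 6.789×10^-4 m².
M = (4π×10⁻⁷)(1070)(1120)(6.789×10^-4) = 1.022×10^-3 H.

M ≈ 1.02 mH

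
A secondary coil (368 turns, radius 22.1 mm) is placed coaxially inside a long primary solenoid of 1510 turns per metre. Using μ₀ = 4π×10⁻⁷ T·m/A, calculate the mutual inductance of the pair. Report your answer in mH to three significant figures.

M ≈ 1.07 mH

The outer solenoid produces a uniform field B₁ = μ₀n₁I₁ across the inner coil,
so the flux linkage is N₂Φ = N₂B₁A₂ = μ₀n₁N₂A₂·I₁, giving M = μ₀n₁N₂A₂.
A₂ = πr² = π(2.210×10^-2 m)² = 1.534×10^-3 m².
M = (4π×10⁻⁷)(1510)(368)(1.534×10^-3) = 1.071×10^-3 H.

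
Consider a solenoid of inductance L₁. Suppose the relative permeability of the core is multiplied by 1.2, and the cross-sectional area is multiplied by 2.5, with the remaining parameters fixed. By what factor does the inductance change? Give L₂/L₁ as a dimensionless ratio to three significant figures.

For a solenoid, L ∝ μᵣN²A/ℓ.
L₂/L₁ = (1.2) × (2.5) = 3.00.

L₂/L₁ = 3.00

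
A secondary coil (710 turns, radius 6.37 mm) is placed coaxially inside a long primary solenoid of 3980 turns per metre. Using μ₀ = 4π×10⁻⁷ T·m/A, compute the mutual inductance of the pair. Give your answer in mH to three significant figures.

The outer solenoid produces a uniform field B₁ = μ₀n₁I₁ across the inner coil,
so the flux linkage is N₂Φ = N₂B₁A₂ = μ₀n₁N₂A₂·I₁, giving M = μ₀n₁N₂A₂.
A₂ = πr² = π(6.370×10^-3 m)² = 1.2748×10^-4 m².
M = (4π×10⁻⁷)(3980)(710)(1.2748×10^-4) = 4.527×10^-4 H.

M ≈ 0.453 mH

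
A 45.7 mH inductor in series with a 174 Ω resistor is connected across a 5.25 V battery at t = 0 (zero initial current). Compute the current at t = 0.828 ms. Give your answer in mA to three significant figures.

I ≈ 28.9 mA

τ = L/R = 4.570×10^-2/174 = 2.626×10^-4 s; final current I_∞ = ε/R = 5.25/174 = 3.017×10^-2 A.
I(t) = I_∞(1 − e^(−t/τ)) with t/τ = 3.153.
I = (3.017×10^-2)(1 − e^(−3.153)) = 2.888×10^-2 A.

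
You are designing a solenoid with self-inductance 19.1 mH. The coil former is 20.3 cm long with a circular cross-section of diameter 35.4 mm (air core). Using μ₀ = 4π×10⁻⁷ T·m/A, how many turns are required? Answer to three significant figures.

N ≈ 1770 turns

A = π(d/2)² = π(1.770×10^-2 m)² = 9.842×10^-4 m².
From L = μ₀N²A/ℓ, N = √(Lℓ / (μ₀A)).
N = √[(1.910×10^-2)(0.203) / ((4π×10⁻⁷)×9.842×10^-4)] = √(3.1349×10^6) ≈ 1770.6.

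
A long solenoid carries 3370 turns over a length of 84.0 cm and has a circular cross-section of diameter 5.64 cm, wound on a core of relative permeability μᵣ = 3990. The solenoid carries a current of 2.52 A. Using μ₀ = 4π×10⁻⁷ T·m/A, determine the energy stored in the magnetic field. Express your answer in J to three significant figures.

A = π(d/2)² = π(2.820×10^-2 m)² = 2.498×10^-3 m².
L = μ₀μᵣN²A/ℓ = (4π×10⁻⁷)(3990)(3370)²(2.498×10^-3)/(0.84) = 169.4 H.
U = ½LI² = ½(169.4)(2.52)² = 537.8 J.

U ≈ 538 J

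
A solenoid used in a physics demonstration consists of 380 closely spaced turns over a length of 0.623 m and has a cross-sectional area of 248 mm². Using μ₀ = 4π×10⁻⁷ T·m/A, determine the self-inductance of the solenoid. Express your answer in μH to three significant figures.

L ≈ 72.2 μH

A = 248 mm² = 2.480×10^-4 m².
For a long solenoid, L = μ₀N²A/ℓ.
L = (4π×10⁻⁷)(380)²(2.480×10^-4)/(0.623 m) = 7.223×10^-5 H.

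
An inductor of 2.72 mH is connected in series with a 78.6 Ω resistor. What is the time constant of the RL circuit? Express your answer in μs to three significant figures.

τ ≈ 34.6 μs

τ = L/R = (2.720×10^-3 H)/(78.6 Ω) = 3.461×10^-5 s.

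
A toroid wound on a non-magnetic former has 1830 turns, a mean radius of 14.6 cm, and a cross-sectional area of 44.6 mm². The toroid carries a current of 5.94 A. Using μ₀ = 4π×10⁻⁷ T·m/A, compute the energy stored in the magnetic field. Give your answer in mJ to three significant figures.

U ≈ 3.61 mJ

L = μ₀N²A/(2πR) = (4π×10⁻⁷)(1830)²(4.460×10^-5)/(2π×0.146) = 2.046×10^-4 H.
U = ½LI² = ½(2.046×10^-4)(5.94)² = 3.610×10^-3 J.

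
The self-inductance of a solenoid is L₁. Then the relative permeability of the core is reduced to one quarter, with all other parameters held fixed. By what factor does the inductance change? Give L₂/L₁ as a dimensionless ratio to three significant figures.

L₂/L₁ = 0.250

For a solenoid, L ∝ μᵣN²A/ℓ.
L₂/L₁ = (0.25) = 0.250.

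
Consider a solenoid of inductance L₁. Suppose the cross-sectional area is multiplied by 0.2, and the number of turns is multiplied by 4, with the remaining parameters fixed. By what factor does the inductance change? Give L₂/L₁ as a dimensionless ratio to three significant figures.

L₂/L₁ = 3.20

For a solenoid, L ∝ μᵣN²A/ℓ.
L₂/L₁ = (0.2) × (4)^2 = 3.20.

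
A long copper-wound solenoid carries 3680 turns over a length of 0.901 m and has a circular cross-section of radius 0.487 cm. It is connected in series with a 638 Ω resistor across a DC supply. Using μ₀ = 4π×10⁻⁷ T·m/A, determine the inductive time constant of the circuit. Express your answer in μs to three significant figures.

τ ≈ 2.21 μs

A = πr² = π(4.870×10^-3 m)² = 7.451×10^-5 m².
L = μ₀N²A/ℓ = (4π×10⁻⁷)(3680)²(7.451×10^-5)/(0.901) = 1.407×10^-3 H.
τ = L/R = (1.407×10^-3)/(638) = 2.206×10^-6 s.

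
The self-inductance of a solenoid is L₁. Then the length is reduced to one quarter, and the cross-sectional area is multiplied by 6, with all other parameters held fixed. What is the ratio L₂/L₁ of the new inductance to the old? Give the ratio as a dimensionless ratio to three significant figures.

For a solenoid, L ∝ μᵣN²A/ℓ.
L₂/L₁ = (0.25)^-1 × (6) = 24.0.

L₂/L₁ = 24.0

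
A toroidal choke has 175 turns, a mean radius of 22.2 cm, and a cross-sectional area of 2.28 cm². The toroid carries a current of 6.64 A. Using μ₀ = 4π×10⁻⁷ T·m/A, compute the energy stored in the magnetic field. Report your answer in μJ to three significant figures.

L = μ₀N²A/(2πR) = (4π×10⁻⁷)(175)²(2.280×10^-4)/(2π×0.222) = 6.291×10^-6 H.
U = ½LI² = ½(6.291×10^-6)(6.64)² = 1.387×10^-4 J.

U ≈ 139 μJ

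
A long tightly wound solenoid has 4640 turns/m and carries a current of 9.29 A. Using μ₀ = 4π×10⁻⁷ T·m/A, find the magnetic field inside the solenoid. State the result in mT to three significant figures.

B ≈ 54.2 mT

Inside a long solenoid, B = μ₀nI.
B = (4π×10⁻⁷)(4.640×10^3 m⁻¹)(9.29 A) = 5.417×10^-2 T.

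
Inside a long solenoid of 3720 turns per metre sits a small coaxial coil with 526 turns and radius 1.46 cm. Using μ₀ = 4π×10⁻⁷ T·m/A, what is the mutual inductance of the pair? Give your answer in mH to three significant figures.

The outer solenoid produces a uniform field B₁ = μ₀n₁I₁ across the inner coil,
so the flux linkage is N₂Φ = N₂B₁A₂ = μ₀n₁N₂A₂·I₁, giving M = μ₀n₁N₂A₂.
A₂ = πr² = π(1.460×10^-2 m)² = 6.697×10^-4 m².
M = (4π×10⁻⁷)(3720)(526)(6.697×10^-4) = 1.647×10^-3 H.

M ≈ 1.65 mH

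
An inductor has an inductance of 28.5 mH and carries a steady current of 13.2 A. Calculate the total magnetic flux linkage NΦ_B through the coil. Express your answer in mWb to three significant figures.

NΦ_B ≈ 376 mWb

From L = NΦ_B/I, the flux linkage is NΦ_B = LI.
NΦ_B = (2.850×10^-2 H)(13.2 A) = 0.3762 Wb.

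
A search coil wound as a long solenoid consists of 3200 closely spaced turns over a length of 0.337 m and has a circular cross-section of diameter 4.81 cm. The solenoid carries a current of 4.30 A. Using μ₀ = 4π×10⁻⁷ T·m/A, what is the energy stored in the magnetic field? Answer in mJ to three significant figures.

A = π(d/2)² = π(2.405×10^-2 m)² = 1.817×10^-3 m².
L = μ₀N²A/ℓ = (4π×10⁻⁷)(3200)²(1.817×10^-3)/(0.337) = 6.938×10^-2 H.
U = ½LI² = ½(6.938×10^-2)(4.30)² = 0.64146 J.

U ≈ 641 mJ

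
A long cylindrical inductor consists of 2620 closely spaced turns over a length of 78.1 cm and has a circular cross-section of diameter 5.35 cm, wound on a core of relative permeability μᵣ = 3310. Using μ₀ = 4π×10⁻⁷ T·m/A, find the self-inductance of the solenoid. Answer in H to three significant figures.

A = π(d/2)² = π(2.675×10^-2 m)² = 2.248×10^-3 m².
For a long solenoid, L = μ₀μᵣN²A/ℓ.
L = (4π×10⁻⁷)(3310)(2620)²(2.248×10^-3)/(0.781 m) = 82.18 H.

L ≈ 82.2 H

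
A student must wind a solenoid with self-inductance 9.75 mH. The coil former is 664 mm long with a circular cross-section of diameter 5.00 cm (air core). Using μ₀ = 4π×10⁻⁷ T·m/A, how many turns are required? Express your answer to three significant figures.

A = π(d/2)² = π(2.500×10^-2 m)² = 1.963×10^-3 m².
From L = μ₀N²A/ℓ, N = √(Lℓ / (μ₀A)).
N = √[(9.750×10^-3)(0.664) / ((4π×10⁻⁷)×1.963×10^-3)] = √(2.624×10^6) ≈ 1619.8.

N ≈ 1620 turns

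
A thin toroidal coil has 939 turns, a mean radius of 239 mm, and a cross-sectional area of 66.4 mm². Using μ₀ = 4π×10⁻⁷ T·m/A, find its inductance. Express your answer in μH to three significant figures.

L ≈ 49.0 μH

For a thin toroid, L = μ₀N²A/(2πR).
L = (4π×10⁻⁷)(939)²(6.640×10^-5) / (2π×0.239 m) = 4.899×10^-5 H.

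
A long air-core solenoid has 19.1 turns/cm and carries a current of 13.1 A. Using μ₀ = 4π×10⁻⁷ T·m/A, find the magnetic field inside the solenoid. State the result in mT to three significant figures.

Inside a long solenoid, B = μ₀nI.
B = (4π×10⁻⁷)(1.910×10^3 m⁻¹)(13.1 A) = 3.144×10^-2 T.

B ≈ 31.4 mT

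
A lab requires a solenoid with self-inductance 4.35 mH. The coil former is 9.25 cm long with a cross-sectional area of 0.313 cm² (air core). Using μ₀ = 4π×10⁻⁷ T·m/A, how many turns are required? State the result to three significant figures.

N ≈ 3200 turns

A = 0.313 cm² = 3.130×10^-5 m².
From L = μ₀N²A/ℓ, N = √(Lℓ / (μ₀A)).
N = √[(4.350×10^-3)(9.250×10^-2) / ((4π×10⁻⁷)×3.130×10^-5)] = √(1.023×10^7) ≈ 3198.4.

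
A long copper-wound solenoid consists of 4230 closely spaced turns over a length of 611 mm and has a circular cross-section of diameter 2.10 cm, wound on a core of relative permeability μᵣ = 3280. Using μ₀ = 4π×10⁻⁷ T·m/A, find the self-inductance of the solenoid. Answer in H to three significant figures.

A = π(d/2)² = π(1.050×10^-2 m)² = 3.464×10^-4 m².
For a long solenoid, L = μ₀μᵣN²A/ℓ.
L = (4π×10⁻⁷)(3280)(4230)²(3.464×10^-4)/(0.611 m) = 41.81 H.

L ≈ 41.8 H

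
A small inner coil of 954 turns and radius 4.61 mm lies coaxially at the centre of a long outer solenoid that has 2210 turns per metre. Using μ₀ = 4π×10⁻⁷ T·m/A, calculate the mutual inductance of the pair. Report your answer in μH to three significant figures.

M ≈ 177 μH

The outer solenoid produces a uniform field B₁ = μ₀n₁I₁ across the inner coil,
so the flux linkage is N₂Φ = N₂B₁A₂ = μ₀n₁N₂A₂·I₁, giving M = μ₀n₁N₂A₂.
A₂ = πr² = π(4.610×10^-3 m)² = 6.677×10^-5 m².
M = (4π×10⁻⁷)(2210)(954)(6.677×10^-5) = 1.769×10^-4 H.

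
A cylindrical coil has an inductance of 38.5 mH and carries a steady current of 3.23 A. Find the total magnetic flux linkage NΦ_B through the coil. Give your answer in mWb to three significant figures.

From L = NΦ_B/I, the flux linkage is NΦ_B = LI.
NΦ_B = (3.850×10^-2 H)(3.23 A) = 0.1244 Wb.

NΦ_B ≈ 124 mWb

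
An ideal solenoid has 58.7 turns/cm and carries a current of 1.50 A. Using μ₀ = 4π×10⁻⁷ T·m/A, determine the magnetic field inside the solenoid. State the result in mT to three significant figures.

B ≈ 11.1 mT

Inside a long solenoid, B = μ₀nI.
B = (4π×10⁻⁷)(5.870×10^3 m⁻¹)(1.50 A) = 1.106×10^-2 T.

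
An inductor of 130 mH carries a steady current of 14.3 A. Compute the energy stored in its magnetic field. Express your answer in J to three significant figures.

U ≈ 13.3 J

Stored magnetic energy: U = ½LI².
U = ½(0.13 H)(14.3 A)² = 13.29 J.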